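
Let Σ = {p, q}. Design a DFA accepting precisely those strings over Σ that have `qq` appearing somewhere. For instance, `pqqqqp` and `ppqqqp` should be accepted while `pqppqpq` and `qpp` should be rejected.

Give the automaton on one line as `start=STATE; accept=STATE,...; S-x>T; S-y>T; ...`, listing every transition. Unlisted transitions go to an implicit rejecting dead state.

States s0..s1 record the length of the longest prefix of `qq` that matches the current input suffix. Reaching s2 means `qq` has been seen, and we stay there forever. Accept from s2.
A 3-state machine:
        p   q  
>  s0   s0  s1 
   s1   s0  s2 
 * s2   s2  s2 
(> = start, * = accepting)

start=s0; accept=s2; s0-p>s0; s0-q>s1; s1-p>s0; s1-q>s2; s2-p>s2; s2-q>s2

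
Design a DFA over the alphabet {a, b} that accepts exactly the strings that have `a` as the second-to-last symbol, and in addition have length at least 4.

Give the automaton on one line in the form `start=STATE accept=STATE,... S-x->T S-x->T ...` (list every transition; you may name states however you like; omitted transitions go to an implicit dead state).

Run two small machines in parallel and take their product. One (7 states) tracks the last 2 symbols read; the other (6 states) tracks the input length, saturating at 5. Each combined state is a pair, one component from each; accept when both components accept. After merging equivalent states the machine shrinks.
6 states suffice.
        a   b  
>  s0   s1  s1 
   s1   s2  s2 
   s2   s3  s2 
   s3   s4  s5 
 * s4   s4  s5 
 * s5   s3  s2 
(> = start, * = accepting)

start=s0 accept=s4,s5 s0-a->s1 s0-b->s1 s1-a->s2 s1-b->s2 s2-a->s3 s2-b->s2 s3-a->s4 s3-b->s5 s4-a->s4 s4-b->s5 s5-a->s3 s5-b->s2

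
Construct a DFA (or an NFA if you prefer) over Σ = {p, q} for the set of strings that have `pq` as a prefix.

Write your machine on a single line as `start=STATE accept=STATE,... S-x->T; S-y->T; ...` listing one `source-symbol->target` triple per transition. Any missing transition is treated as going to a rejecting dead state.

Walk along `pq` while the input agrees: from s0 take `p` to s1, and so on. Any deviation drops to the rejecting sink s3. Once s2 is reached the prefix is confirmed and every continuation is accepted.
With 4 states:
        p   q  
>  s0   s1  s3 
   s1   s3  s2 
 * s2   s2  s2 
   s3   s3  s3 
(> = start, * = accepting)

start=s0; accept=s2; s0-p->s1; s0-q->s3; s1-p->s3; s1-q->s2; s2-p->s2; s2-q->s2; s3-p->s3; s3-q->s3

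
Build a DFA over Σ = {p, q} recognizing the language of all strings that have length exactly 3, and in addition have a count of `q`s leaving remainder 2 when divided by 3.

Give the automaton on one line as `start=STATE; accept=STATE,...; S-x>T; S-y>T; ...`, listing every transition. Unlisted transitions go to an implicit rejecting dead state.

Build one automaton per condition and run them in lockstep. The first has 5 states tracking the input length, saturating at 4; the second has 3 states tracking the count of `q`s modulo 3. A product state is a pair (one from each), accepting exactly when both do.
With 12 states:
          p    q  
>  S0     S1   S2 
   S1     S3   S4 
   S2     S4   S5 
   S3     S6   S7 
   S4     S7   S8 
   S5     S8   S6 
   S6     S9  S10 
   S7    S10  S11 
 * S8    S11   S9 
   S9     S9  S10 
   S10   S10  S11 
   S11   S11   S9 
(> = start, * = accepting)

start=S0; accept=S8; S0-p>S1; S0-q>S2; S1-p>S3; S1-q>S4; S2-p>S4; S2-q>S5; S3-p>S6; S3-q>S7; S4-p>S7; S4-q>S8; S5-p>S8; S5-q>S6; S6-p>S9; S6-q>S10; S7-p>S10; S7-q>S11; S8-p>S11; S8-q>S9; S9-p>S9; S9-q>S10; S10-p>S10; S10-q>S11; S11-p>S11; S11-q>S9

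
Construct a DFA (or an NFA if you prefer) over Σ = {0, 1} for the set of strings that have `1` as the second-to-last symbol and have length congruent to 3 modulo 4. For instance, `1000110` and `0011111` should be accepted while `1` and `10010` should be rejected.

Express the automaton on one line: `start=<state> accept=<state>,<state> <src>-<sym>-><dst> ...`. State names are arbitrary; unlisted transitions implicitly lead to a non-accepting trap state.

Run two small machines in parallel and take their product. One (7 states) tracks the last 2 symbols read; the other (4 states) tracks the input length modulo 4. Each combined state is a pair, one component from each; accept when both components accept. Equivalent product states are then merged.
6 states suffice.
       0  1 
>  A   B  B 
   B   C  D 
   C   E  E 
   D   F  F 
   E   A  A 
 * F   A  A 
(> = start, * = accepting)

start=A accept=F A-0->B A-1->B B-0->C B-1->D C-0->E C-1->E D-0->F D-1->F E-0->A E-1->A F-0->A F-1->A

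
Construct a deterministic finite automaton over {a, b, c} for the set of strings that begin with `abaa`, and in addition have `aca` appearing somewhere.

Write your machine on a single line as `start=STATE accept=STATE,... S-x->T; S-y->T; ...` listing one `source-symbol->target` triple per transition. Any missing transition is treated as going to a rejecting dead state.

start=S0; accept=S8; S0-a->S1; S0-b->S2; S0-c->S2; S1-a->S2; S1-b->S3; S1-c->S2; S2-a->S2; S2-b->S2; S2-c->S2; S3-a->S4; S3-b->S2; S3-c->S2; S4-a->S5; S4-b->S2; S4-c->S2; S5-a->S5; S5-b->S6; S5-c->S7; S6-a->S5; S6-b->S6; S6-c->S6; S7-a->S8; S7-b->S6; S7-c->S6; S8-a->S8; S8-b->S8; S8-c->S8

Build one automaton per condition and run them in lockstep. The first has 6 states tracking whether the input so far still matches the prefix `abaa`; the second has 4 states tracking whether and how much of `aca` has been seen. A product state is a pair (one from each), accepting exactly when both do. Equivalent product states are then merged.
9 states suffice.
        a   b   c  
>  S0   S1  S2  S2 
   S1   S2  S3  S2 
   S2   S2  S2  S2 
   S3   S4  S2  S2 
   S4   S5  S2  S2 
   S5   S5  S6  S7 
   S6   S5  S6  S6 
   S7   S8  S6  S6 
 * S8   S8  S8  S8 
(> = start, * = accepting)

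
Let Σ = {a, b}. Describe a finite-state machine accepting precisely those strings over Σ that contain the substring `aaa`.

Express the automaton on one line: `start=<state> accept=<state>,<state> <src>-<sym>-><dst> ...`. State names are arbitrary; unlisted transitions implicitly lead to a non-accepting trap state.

States q0..q2 record the length of the longest prefix of `aaa` that matches the current input suffix. Reaching q3 means `aaa` has been seen, and we stay there forever. Accept from q3.
A 4-state machine:
        a   b  
>  q0   q1  q0 
   q1   q2  q0 
   q2   q3  q0 
 * q3   q3  q3 
(> = start, * = accepting)

start=q0 accept=q3 q0-a->q1 q0-b->q0 q1-a->q2 q1-b->q0 q2-a->q3 q2-b->q0 q3-a->q3 q3-b->q3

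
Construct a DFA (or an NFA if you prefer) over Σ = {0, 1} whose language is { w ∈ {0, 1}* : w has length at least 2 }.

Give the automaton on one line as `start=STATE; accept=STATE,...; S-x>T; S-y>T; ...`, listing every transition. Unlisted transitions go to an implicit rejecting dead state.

start=S0; accept=S2,S3; S0-0>S1; S0-1>S1; S1-0>S2; S1-1>S2; S2-0>S3; S2-1>S3; S3-0>S3; S3-1>S3

Count input length up to 3: every symbol moves from S0 toward S3, which means 'more than 2' and absorbs. Accept from {S2, S3}.
4 states suffice.
        0   1  
>  S0   S1  S1 
   S1   S2  S2 
 * S2   S3  S3 
 * S3   S3  S3 
(> = start, * = accepting)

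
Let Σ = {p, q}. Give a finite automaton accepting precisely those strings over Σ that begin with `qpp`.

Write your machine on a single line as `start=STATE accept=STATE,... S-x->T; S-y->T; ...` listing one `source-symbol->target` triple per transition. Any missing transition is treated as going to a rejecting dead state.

Check the first 3 symbols one by one: A through C record how many have matched `qpp` so far; any wrong symbol goes to the dead state E. After all 3 match we enter the accepting sink D.
With 5 states:
       p  q 
>  A   E  B 
   B   C  E 
   C   D  E 
 * D   D  D 
   E   E  E 
(> = start, * = accepting)

start=A; accept=D; A-p->E; A-q->B; B-p->C; B-q->E; C-p->D; C-q->E; D-p->D; D-q->D; E-p->E; E-q->E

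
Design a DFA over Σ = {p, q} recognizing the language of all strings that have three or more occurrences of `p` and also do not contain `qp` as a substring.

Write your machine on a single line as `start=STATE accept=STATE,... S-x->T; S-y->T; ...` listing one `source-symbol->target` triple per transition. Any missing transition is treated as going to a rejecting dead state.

Handle the two conditions separately and then intersect. The first has 5 states tracking the count of `p`s, saturating at 4; the second has 3 states tracking partial matches of the forbidden pattern `qp`. A product state is a pair (one from each), accepting exactly when both do. After merging equivalent states the machine shrinks.
With 6 states:
        p   q  
>  S0   S1  S2 
   S1   S3  S2 
   S2   S2  S2 
   S3   S4  S2 
 * S4   S4  S5 
 * S5   S2  S5 
(> = start, * = accepting)

start=S0; accept=S4,S5; S0-p->S1; S0-q->S2; S1-p->S3; S1-q->S2; S2-p->S2; S2-q->S2; S3-p->S4; S3-q->S2; S4-p->S4; S4-q->S5; S5-p->S2; S5-q->S5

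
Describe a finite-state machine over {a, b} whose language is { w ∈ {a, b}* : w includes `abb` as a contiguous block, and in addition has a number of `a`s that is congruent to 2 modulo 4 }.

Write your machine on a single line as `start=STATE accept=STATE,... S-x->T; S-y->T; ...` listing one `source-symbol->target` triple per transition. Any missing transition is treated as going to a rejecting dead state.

start=q0; accept=q9; q0-a->q1; q0-b->q0; q1-a->q2; q1-b->q3; q2-a->q4; q2-b->q5; q3-a->q2; q3-b->q6; q4-a->q7; q4-b->q8; q5-a->q4; q5-b->q9; q6-a->q9; q6-b->q6; q7-a->q1; q7-b->q10; q8-a->q7; q8-b->q11; q9-a->q11; q9-b->q9; q10-a->q1; q10-b->q12; q11-a->q12; q11-b->q11; q12-a->q6; q12-b->q12

Handle the two conditions separately and then intersect. One (4 states) tracks whether and how much of `abb` has been seen; the other (4 states) tracks the count of `a`s modulo 4. Each combined state is a pair, one component from each; accept when both components accept.
          a    b  
>  q0     q1   q0 
   q1     q2   q3 
   q2     q4   q5 
   q3     q2   q6 
   q4     q7   q8 
   q5     q4   q9 
   q6     q9   q6 
   q7     q1  q10 
   q8     q7  q11 
 * q9    q11   q9 
   q10    q1  q12 
   q11   q12  q11 
   q12    q6  q12 
(> = start, * = accepting)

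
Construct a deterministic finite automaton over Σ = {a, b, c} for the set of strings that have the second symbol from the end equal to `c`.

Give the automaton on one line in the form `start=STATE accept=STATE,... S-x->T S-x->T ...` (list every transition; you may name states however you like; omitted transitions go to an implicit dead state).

A DFA must remember the last 2 symbols (since which symbol is second-to-last isn't known until the input ends). Use one state per possible window of the last ≤2 symbols; accept from those whose window starts with `c`.
13 states suffice.
          a    b    c  
>  q0     q1   q2   q3 
   q1     q4   q5   q6 
   q2     q7   q8   q9 
   q3    q10  q11  q12 
   q4     q4   q5   q6 
   q5     q7   q8   q9 
   q6    q10  q11  q12 
   q7     q4   q5   q6 
   q8     q7   q8   q9 
   q9    q10  q11  q12 
 * q10    q4   q5   q6 
 * q11    q7   q8   q9 
 * q12   q10  q11  q12 
(> = start, * = accepting)

start=q0 accept=q10,q11,q12 q0-a->q1 q0-b->q2 q0-c->q3 q1-a->q4 q1-b->q5 q1-c->q6 q2-a->q7 q2-b->q8 q2-c->q9 q3-a->q10 q3-b->q11 q3-c->q12 q4-a->q4 q4-b->q5 q4-c->q6 q5-a->q7 q5-b->q8 q5-c->q9 q6-a->q10 q6-b->q11 q6-c->q12 q7-a->q4 q7-b->q5 q7-c->q6 q8-a->q7 q8-b->q8 q8-c->q9 q9-a->q10 q9-b->q11 q9-c->q12 q10-a->q4 q10-b->q5 q10-c->q6 q11-a->q7 q11-b->q8 q11-c->q9 q12-a->q10 q12-b->q11 q12-c->q12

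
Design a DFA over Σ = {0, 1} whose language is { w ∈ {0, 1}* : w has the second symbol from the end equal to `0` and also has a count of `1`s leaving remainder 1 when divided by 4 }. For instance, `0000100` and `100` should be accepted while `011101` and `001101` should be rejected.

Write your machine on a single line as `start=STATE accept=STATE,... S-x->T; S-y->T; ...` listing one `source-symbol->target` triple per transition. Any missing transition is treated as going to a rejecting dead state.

Handle the two conditions separately and then intersect. The first has 7 states tracking the last 2 symbols read; the second has 4 states tracking the count of `1`s modulo 4. A product state is a pair (one from each), accepting exactly when both do.
          0    1  
>  s0     s1   s2 
   s1     s3   s4 
   s2     s5   s6 
   s3     s3   s4 
 * s4     s5   s6 
   s5     s7   s8 
   s6     s9  s10 
 * s7     s7   s8 
   s8     s9  s10 
   s9    s11  s12 
   s10   s13  s14 
   s11   s11  s12 
   s12   s13  s14 
   s13   s15  s16 
   s14   s17  s18 
   s15   s15  s16 
   s16   s17  s18 
   s17    s3   s4 
   s18    s5   s6 
(> = start, * = accepting)

start=s0; accept=s4,s7; s0-0->s1; s0-1->s2; s1-0->s3; s1-1->s4; s2-0->s5; s2-1->s6; s3-0->s3; s3-1->s4; s4-0->s5; s4-1->s6; s5-0->s7; s5-1->s8; s6-0->s9; s6-1->s10; s7-0->s7; s7-1->s8; s8-0->s9; s8-1->s10; s9-0->s11; s9-1->s12; s10-0->s13; s10-1->s14; s11-0->s11; s11-1->s12; s12-0->s13; s12-1->s14; s13-0->s15; s13-1->s16; s14-0->s17; s14-1->s18; s15-0->s15; s15-1->s16; s16-0->s17; s16-1->s18; s17-0->s3; s17-1->s4; s18-0->s5; s18-1->s6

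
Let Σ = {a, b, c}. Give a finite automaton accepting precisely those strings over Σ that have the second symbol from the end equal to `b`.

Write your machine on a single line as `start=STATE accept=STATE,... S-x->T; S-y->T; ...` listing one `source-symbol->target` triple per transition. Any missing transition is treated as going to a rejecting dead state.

A DFA must remember the last 2 symbols (since which symbol is second-to-last isn't known until the input ends). Use one state per possible window of the last ≤2 symbols; accept from those whose window starts with `b`.
13 states suffice.
          a    b    c  
>  S0     S1   S2   S3 
   S1     S4   S5   S6 
   S2     S7   S8   S9 
   S3    S10  S11  S12 
   S4     S4   S5   S6 
   S5     S7   S8   S9 
   S6    S10  S11  S12 
 * S7     S4   S5   S6 
 * S8     S7   S8   S9 
 * S9    S10  S11  S12 
   S10    S4   S5   S6 
   S11    S7   S8   S9 
   S12   S10  S11  S12 
(> = start, * = accepting)

start=S0; accept=S7,S8,S9; S0-a->S1; S0-b->S2; S0-c->S3; S1-a->S4; S1-b->S5; S1-c->S6; S2-a->S7; S2-b->S8; S2-c->S9; S3-a->S10; S3-b->S11; S3-c->S12; S4-a->S4; S4-b->S5; S4-c->S6; S5-a->S7; S5-b->S8; S5-c->S9; S6-a->S10; S6-b->S11; S6-c->S12; S7-a->S4; S7-b->S5; S7-c->S6; S8-a->S7; S8-b->S8; S8-c->S9; S9-a->S10; S9-b->S11; S9-c->S12; S10-a->S4; S10-b->S5; S10-c->S6; S11-a->S7; S11-b->S8; S11-c->S9; S12-a->S10; S12-b->S11; S12-c->S12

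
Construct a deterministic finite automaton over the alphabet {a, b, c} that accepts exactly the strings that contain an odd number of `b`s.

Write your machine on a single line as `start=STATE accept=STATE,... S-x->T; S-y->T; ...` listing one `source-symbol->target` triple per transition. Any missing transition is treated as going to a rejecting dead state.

start=s0; accept=s1; s0-a->s0; s0-b->s1; s0-c->s0; s1-a->s1; s1-b->s0; s1-c->s1

Keep the running count of `b`s modulo 2: each `b` advances along the cycle s0 → s1 → s0 while other symbols loop. Accept at s1.
        a   b   c  
>  s0   s0  s1  s0 
 * s1   s1  s0  s1 
(> = start, * = accepting)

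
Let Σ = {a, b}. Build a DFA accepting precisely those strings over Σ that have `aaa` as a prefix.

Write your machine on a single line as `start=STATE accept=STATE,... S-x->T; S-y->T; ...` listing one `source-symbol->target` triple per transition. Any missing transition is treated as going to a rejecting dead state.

start=q0; accept=q3; q0-a->q1; q0-b->q4; q1-a->q2; q1-b->q4; q2-a->q3; q2-b->q4; q3-a->q3; q3-b->q3; q4-a->q4; q4-b->q4

Walk along `aaa` while the input agrees: from q0 take `a` to q1, and so on. Any deviation drops to the rejecting sink q4. Once q3 is reached the prefix is confirmed and every continuation is accepted.
        a   b  
>  q0   q1  q4 
   q1   q2  q4 
   q2   q3  q4 
 * q3   q3  q3 
   q4   q4  q4 
(> = start, * = accepting)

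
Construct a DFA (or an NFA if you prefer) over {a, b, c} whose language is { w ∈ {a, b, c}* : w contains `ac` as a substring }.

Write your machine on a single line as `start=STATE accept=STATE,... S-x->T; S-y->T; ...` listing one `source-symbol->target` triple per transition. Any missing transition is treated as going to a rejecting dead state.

start=q0; accept=q2; q0-a->q1; q0-b->q0; q0-c->q0; q1-a->q1; q1-b->q0; q1-c->q2; q2-a->q2; q2-b->q2; q2-c->q2

States q0..q1 record the length of the longest prefix of `ac` that matches the current input suffix. Reaching q2 means `ac` has been seen, and we stay there forever. Accept from q2.
A 3-state machine:
        a   b   c  
>  q0   q1  q0  q0 
   q1   q1  q0  q2 
 * q2   q2  q2  q2 
(> = start, * = accepting)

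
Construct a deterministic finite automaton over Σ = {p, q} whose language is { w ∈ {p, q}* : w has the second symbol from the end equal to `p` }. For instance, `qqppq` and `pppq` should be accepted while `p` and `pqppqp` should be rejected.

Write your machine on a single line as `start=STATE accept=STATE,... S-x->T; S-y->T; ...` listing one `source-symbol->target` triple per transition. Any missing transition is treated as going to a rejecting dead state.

start=A; accept=D,E; A-p->B; A-q->C; B-p->D; B-q->E; C-p->F; C-q->G; D-p->D; D-q->E; E-p->F; E-q->G; F-p->D; F-q->E; G-p->F; G-q->G

A DFA must remember the last 2 symbols (since which symbol is second-to-last isn't known until the input ends). Use one state per possible window of the last ≤2 symbols; accept from those whose window starts with `p`.
       p  q 
>  A   B  C 
   B   D  E 
   C   F  G 
 * D   D  E 
 * E   F  G 
   F   D  E 
   G   F  G 
(> = start, * = accepting)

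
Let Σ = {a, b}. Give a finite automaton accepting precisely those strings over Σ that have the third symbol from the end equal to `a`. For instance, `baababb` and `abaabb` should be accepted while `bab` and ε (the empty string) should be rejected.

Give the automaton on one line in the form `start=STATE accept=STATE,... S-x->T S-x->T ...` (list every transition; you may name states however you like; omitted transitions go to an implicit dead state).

start=s0 accept=s7,s8,s9,s10 s0-a->s1 s0-b->s2 s1-a->s3 s1-b->s4 s2-a->s5 s2-b->s6 s3-a->s7 s3-b->s8 s4-a->s9 s4-b->s10 s5-a->s11 s5-b->s12 s6-a->s13 s6-b->s14 s7-a->s7 s7-b->s8 s8-a->s9 s8-b->s10 s9-a->s11 s9-b->s12 s10-a->s13 s10-b->s14 s11-a->s7 s11-b->s8 s12-a->s9 s12-b->s10 s13-a->s11 s13-b->s12 s14-a->s13 s14-b->s14

Because acceptance depends on a position counted from the end, the machine has to buffer the most recent 3 symbols. Make each state the string of the last up-to-3 symbols read; on input `x` shift the window left and append `x`. Accept when the buffered window has length 3 and begins with `a`.
15 states suffice.
          a    b  
>  s0     s1   s2 
   s1     s3   s4 
   s2     s5   s6 
   s3     s7   s8 
   s4     s9  s10 
   s5    s11  s12 
   s6    s13  s14 
 * s7     s7   s8 
 * s8     s9  s10 
 * s9    s11  s12 
 * s10   s13  s14 
   s11    s7   s8 
   s12    s9  s10 
   s13   s11  s12 
   s14   s13  s14 
(> = start, * = accepting)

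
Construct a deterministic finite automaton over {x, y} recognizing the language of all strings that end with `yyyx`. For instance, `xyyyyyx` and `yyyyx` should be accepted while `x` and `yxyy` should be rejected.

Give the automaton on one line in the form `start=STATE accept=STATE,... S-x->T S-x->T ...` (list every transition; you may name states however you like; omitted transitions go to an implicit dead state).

Remember how much of `yyyx` the current input suffix matches. State S0 means no match yet; S1 means the last symbol is `y`; S2 means the last 2 symbols are `yy`; S3 means the last 3 symbols are `yyy`; S4 means the last 4 symbols are `yyyx`. Only S4 accepts. On a mismatch, fall back to the longest proper suffix that is still a prefix of `yyyx`.
5 states suffice.
        x   y  
>  S0   S0  S1 
   S1   S0  S2 
   S2   S0  S3 
   S3   S4  S3 
 * S4   S0  S1 
(> = start, * = accepting)

start=S0 accept=S4 S0-x->S0 S0-y->S1 S1-x->S0 S1-y->S2 S2-x->S0 S2-y->S3 S3-x->S4 S3-y->S3 S4-x->S0 S4-y->S1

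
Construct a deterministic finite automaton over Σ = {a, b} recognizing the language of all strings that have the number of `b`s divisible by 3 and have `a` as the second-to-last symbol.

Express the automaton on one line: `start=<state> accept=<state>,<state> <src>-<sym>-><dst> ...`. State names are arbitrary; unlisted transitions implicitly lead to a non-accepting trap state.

Run two small machines in parallel and take their product. The first has 3 states tracking the count of `b`s modulo 3; the second has 7 states tracking the last 2 symbols read. A product state is a pair (one from each), accepting exactly when both do. After merging equivalent states the machine shrinks.
7 states suffice.
        a   b  
>  q0   q1  q2 
   q1   q3  q2 
   q2   q2  q4 
 * q3   q3  q2 
   q4   q5  q0 
   q5   q5  q6 
 * q6   q1  q2 
(> = start, * = accepting)

start=q0 accept=q3,q6 q0-a->q1 q0-b->q2 q1-a->q3 q1-b->q2 q2-a->q2 q2-b->q4 q3-a->q3 q3-b->q2 q4-a->q5 q4-b->q0 q5-a->q5 q5-b->q6 q6-a->q1 q6-b->q2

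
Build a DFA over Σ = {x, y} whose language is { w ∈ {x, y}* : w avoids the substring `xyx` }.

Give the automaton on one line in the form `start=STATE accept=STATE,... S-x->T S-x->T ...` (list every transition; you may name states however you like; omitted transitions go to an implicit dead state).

start=q0 accept=q0,q1,q2 q0-x->q1 q0-y->q0 q1-x->q1 q1-y->q2 q2-x->q3 q2-y->q0 q3-x->q3 q3-y->q3

Track partial matches of the forbidden pattern `xyx`. State q3 is a dead state reached once `xyx` has occurred; every other state accepts. q0 means no part of `xyx` is currently matched.
A 4-state machine:
        x   y  
>* q0   q1  q0 
 * q1   q1  q2 
 * q2   q3  q0 
   q3   q3  q3 
(> = start, * = accepting)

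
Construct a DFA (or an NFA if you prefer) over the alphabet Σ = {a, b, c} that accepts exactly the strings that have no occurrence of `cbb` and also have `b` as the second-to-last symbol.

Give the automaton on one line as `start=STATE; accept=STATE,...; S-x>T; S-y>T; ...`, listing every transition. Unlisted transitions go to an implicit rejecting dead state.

start=q0; accept=q7,q8,q9; q0-a>q1; q0-b>q2; q0-c>q3; q1-a>q4; q1-b>q5; q1-c>q6; q2-a>q7; q2-b>q8; q2-c>q9; q3-a>q10; q3-b>q11; q3-c>q12; q4-a>q4; q4-b>q5; q4-c>q6; q5-a>q7; q5-b>q8; q5-c>q9; q6-a>q10; q6-b>q11; q6-c>q12; q7-a>q4; q7-b>q5; q7-c>q6; q8-a>q7; q8-b>q8; q8-c>q9; q9-a>q10; q9-b>q11; q9-c>q12; q10-a>q4; q10-b>q5; q10-c>q6; q11-a>q7; q11-b>q13; q11-c>q9; q12-a>q10; q12-b>q11; q12-c>q12; q13-a>q14; q13-b>q13; q13-c>q15; q14-a>q16; q14-b>q17; q14-c>q18; q15-a>q19; q15-b>q20; q15-c>q21; q16-a>q16; q16-b>q17; q16-c>q18; q17-a>q14; q17-b>q13; q17-c>q15; q18-a>q19; q18-b>q20; q18-c>q21; q19-a>q16; q19-b>q17; q19-c>q18; q20-a>q14; q20-b>q13; q20-c>q15; q21-a>q19; q21-b>q20; q21-c>q21

Build one automaton per condition and run them in lockstep. One (4 states) tracks partial matches of the forbidden pattern `cbb`; the other (13 states) tracks the last 2 symbols read. Each combined state is a pair, one component from each; accept when both components accept.
          a    b    c  
>  q0     q1   q2   q3 
   q1     q4   q5   q6 
   q2     q7   q8   q9 
   q3    q10  q11  q12 
   q4     q4   q5   q6 
   q5     q7   q8   q9 
   q6    q10  q11  q12 
 * q7     q4   q5   q6 
 * q8     q7   q8   q9 
 * q9    q10  q11  q12 
   q10    q4   q5   q6 
   q11    q7  q13   q9 
   q12   q10  q11  q12 
   q13   q14  q13  q15 
   q14   q16  q17  q18 
   q15   q19  q20  q21 
   q16   q16  q17  q18 
   q17   q14  q13  q15 
   q18   q19  q20  q21 
   q19   q16  q17  q18 
   q20   q14  q13  q15 
   q21   q19  q20  q21 
(> = start, * = accepting)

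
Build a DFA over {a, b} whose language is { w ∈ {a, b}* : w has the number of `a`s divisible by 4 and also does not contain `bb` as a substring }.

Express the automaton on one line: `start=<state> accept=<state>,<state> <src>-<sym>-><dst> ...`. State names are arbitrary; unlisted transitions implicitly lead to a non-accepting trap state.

start=S0 accept=S0,S2 S0-a->S1 S0-b->S2 S1-a->S3 S1-b->S4 S2-a->S1 S2-b->S5 S3-a->S6 S3-b->S7 S4-a->S3 S4-b->S5 S5-a->S5 S5-b->S5 S6-a->S0 S6-b->S8 S7-a->S6 S7-b->S5 S8-a->S0 S8-b->S5

Handle the two conditions separately and then intersect. The first has 4 states tracking the count of `a`s modulo 4; the second has 3 states tracking partial matches of the forbidden pattern `bb`. A product state is a pair (one from each), accepting exactly when both do. After merging equivalent states the machine shrinks.
        a   b  
>* S0   S1  S2 
   S1   S3  S4 
 * S2   S1  S5 
   S3   S6  S7 
   S4   S3  S5 
   S5   S5  S5 
   S6   S0  S8 
   S7   S6  S5 
   S8   S0  S5 
(> = start, * = accepting)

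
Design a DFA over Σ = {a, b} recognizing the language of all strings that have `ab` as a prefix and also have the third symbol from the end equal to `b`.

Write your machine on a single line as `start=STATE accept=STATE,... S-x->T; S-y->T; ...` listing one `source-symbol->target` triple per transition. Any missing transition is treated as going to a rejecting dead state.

Run two small machines in parallel and take their product. The first has 4 states tracking whether the input so far still matches the prefix `ab`; the second has 15 states tracking the last 3 symbols read. A product state is a pair (one from each), accepting exactly when both do. After merging equivalent states the machine shrinks.
With 11 states:
          a    b  
>  s0     s1   s2 
   s1     s2   s3 
   s2     s2   s2 
   s3     s4   s5 
   s4     s6   s7 
   s5     s8   s9 
 * s6    s10   s3 
 * s7     s4   s5 
 * s8     s6   s7 
 * s9     s8   s9 
   s10   s10   s3 
(> = start, * = accepting)

start=s0; accept=s6,s7,s8,s9; s0-a->s1; s0-b->s2; s1-a->s2; s1-b->s3; s2-a->s2; s2-b->s2; s3-a->s4; s3-b->s5; s4-a->s6; s4-b->s7; s5-a->s8; s5-b->s9; s6-a->s10; s6-b->s3; s7-a->s4; s7-b->s5; s8-a->s6; s8-b->s7; s9-a->s8; s9-b->s9; s10-a->s10; s10-b->s3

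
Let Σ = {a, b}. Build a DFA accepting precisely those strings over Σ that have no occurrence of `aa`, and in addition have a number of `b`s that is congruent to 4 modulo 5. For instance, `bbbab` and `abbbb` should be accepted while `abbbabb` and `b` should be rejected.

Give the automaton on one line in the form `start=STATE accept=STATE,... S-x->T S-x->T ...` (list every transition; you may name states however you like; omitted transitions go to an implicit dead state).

Handle the two conditions separately and then intersect. One (3 states) tracks partial matches of the forbidden pattern `aa`; the other (5 states) tracks the count of `b`s modulo 5. Each combined state is a pair, one component from each; accept when both components accept. Minimizing collapses redundant product states.
11 states suffice.
          a    b  
>  s0     s1   s2 
   s1     s3   s2 
   s2     s4   s5 
   s3     s3   s3 
   s4     s3   s5 
   s5     s6   s7 
   s6     s3   s7 
   s7     s8   s9 
   s8     s3   s9 
 * s9    s10   s0 
 * s10    s3   s0 
(> = start, * = accepting)

start=s0 accept=s9,s10 s0-a->s1 s0-b->s2 s1-a->s3 s1-b->s2 s2-a->s4 s2-b->s5 s3-a->s3 s3-b->s3 s4-a->s3 s4-b->s5 s5-a->s6 s5-b->s7 s6-a->s3 s6-b->s7 s7-a->s8 s7-b->s9 s8-a->s3 s8-b->s9 s9-a->s10 s9-b->s0 s10-a->s3 s10-b->s0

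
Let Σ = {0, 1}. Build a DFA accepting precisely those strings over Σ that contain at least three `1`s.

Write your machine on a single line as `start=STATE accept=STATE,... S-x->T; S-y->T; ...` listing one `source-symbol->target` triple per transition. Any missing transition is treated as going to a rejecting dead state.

start=s0; accept=s3,s4; s0-0->s0; s0-1->s1; s1-0->s1; s1-1->s2; s2-0->s2; s2-1->s3; s3-0->s3; s3-1->s4; s4-0->s4; s4-1->s4

Count `1`s, saturating at 4: states s0 through s3 mean 0 through 3 `1`s seen; s4 means more than 3. Each `1` increments (capped at s4); other symbols loop. Accept from {s3, s4}.
With 5 states:
        0   1  
>  s0   s0  s1 
   s1   s1  s2 
   s2   s2  s3 
 * s3   s3  s4 
 * s4   s4  s4 
(> = start, * = accepting)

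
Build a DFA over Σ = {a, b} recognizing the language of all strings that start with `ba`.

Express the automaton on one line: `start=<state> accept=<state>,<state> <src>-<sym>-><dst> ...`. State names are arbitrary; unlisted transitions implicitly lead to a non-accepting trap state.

Walk along `ba` while the input agrees: from S0 take `b` to S1, and so on. Any deviation drops to the rejecting sink S3. Once S2 is reached the prefix is confirmed and every continuation is accepted.
A 4-state machine:
        a   b  
>  S0   S3  S1 
   S1   S2  S3 
 * S2   S2  S2 
   S3   S3  S3 
(> = start, * = accepting)

start=S0 accept=S2 S0-a->S3 S0-b->S1 S1-a->S2 S1-b->S3 S2-a->S2 S2-b->S2 S3-a->S3 S3-b->S3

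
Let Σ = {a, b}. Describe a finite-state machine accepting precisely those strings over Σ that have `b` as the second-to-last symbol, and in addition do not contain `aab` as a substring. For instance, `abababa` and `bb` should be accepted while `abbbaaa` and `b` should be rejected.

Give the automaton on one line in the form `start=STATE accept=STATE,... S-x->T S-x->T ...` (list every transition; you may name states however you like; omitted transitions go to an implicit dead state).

start=q0 accept=q4,q5 q0-a->q1 q0-b->q2 q1-a->q3 q1-b->q2 q2-a->q4 q2-b->q5 q3-a->q3 q3-b->q3 q4-a->q3 q4-b->q2 q5-a->q4 q5-b->q5

Run two small machines in parallel and take their product. One (7 states) tracks the last 2 symbols read; the other (4 states) tracks partial matches of the forbidden pattern `aab`. Each combined state is a pair, one component from each; accept when both components accept. Equivalent product states are then merged.
6 states suffice.
        a   b  
>  q0   q1  q2 
   q1   q3  q2 
   q2   q4  q5 
   q3   q3  q3 
 * q4   q3  q2 
 * q5   q4  q5 
(> = start, * = accepting)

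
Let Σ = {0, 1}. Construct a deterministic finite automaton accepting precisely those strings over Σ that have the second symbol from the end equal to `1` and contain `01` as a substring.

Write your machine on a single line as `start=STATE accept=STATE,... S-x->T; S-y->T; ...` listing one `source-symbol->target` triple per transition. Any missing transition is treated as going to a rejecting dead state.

start=A; accept=D,E; A-0->B; A-1->A; B-0->B; B-1->C; C-0->D; C-1->E; D-0->B; D-1->C; E-0->D; E-1->E

Handle the two conditions separately and then intersect. One (7 states) tracks the last 2 symbols read; the other (3 states) tracks whether and how much of `01` has been seen. Each combined state is a pair, one component from each; accept when both components accept. Equivalent product states are then merged.
5 states suffice.
       0  1 
>  A   B  A 
   B   B  C 
   C   D  E 
 * D   B  C 
 * E   D  E 
(> = start, * = accepting)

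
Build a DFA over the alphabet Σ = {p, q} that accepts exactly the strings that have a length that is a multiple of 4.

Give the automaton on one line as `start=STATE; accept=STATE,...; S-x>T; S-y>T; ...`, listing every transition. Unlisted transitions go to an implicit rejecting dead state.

Only the length mod 4 matters, so use a 4-cycle: from any state, every input symbol moves to the next state, wrapping S3 back to S0. Mark S0 accepting.
4 states suffice.
        p   q  
>* S0   S1  S1 
   S1   S2  S2 
   S2   S3  S3 
   S3   S0  S0 
(> = start, * = accepting)

start=S0; accept=S0; S0-p>S1; S0-q>S1; S1-p>S2; S1-q>S2; S2-p>S3; S2-q>S3; S3-p>S0; S3-q>S0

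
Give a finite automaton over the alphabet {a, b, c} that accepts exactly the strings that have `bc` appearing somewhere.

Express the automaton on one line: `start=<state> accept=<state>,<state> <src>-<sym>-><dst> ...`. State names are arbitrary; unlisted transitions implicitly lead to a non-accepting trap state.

Track how much of `bc` has been matched so far: state q0 is no progress, q2 is the absorbing accept state reached once `bc` has occurred. Intermediate states record partial matches; on a mismatch, fall back to the longest reusable overlap.
        a   b   c  
>  q0   q0  q1  q0 
   q1   q0  q1  q2 
 * q2   q2  q2  q2 
(> = start, * = accepting)

start=q0 accept=q2 q0-a->q0 q0-b->q1 q0-c->q0 q1-a->q0 q1-b->q1 q1-c->q2 q2-a->q2 q2-b->q2 q2-c->q2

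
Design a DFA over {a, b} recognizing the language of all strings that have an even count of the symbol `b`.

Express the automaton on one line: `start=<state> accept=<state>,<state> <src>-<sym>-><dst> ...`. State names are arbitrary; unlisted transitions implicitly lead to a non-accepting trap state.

start=s0 accept=s0 s0-a->s0 s0-b->s1 s1-a->s1 s1-b->s0

The only thing that matters is how many `b`s have appeared, reduced mod 2. Use one state per residue: s0 for 0, …, s1 for 1. Reading `b` moves to the next residue; anything else stays put. s0 is accepting.
A 2-state machine:
        a   b  
>* s0   s0  s1 
   s1   s1  s0 
(> = start, * = accepting)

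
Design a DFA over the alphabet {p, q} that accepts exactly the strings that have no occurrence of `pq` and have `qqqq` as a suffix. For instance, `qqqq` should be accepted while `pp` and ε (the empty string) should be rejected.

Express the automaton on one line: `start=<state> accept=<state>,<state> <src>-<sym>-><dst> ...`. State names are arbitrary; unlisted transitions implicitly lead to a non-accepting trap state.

Handle the two conditions separately and then intersect. One (3 states) tracks partial matches of the forbidden pattern `pq`; the other (5 states) tracks how much of the suffix `qqqq` has currently been matched. Each combined state is a pair, one component from each; accept when both components accept. Equivalent product states are then merged.
With 6 states:
        p   q  
>  S0   S1  S2 
   S1   S1  S1 
   S2   S1  S3 
   S3   S1  S4 
   S4   S1  S5 
 * S5   S1  S5 
(> = start, * = accepting)

start=S0 accept=S5 S0-p->S1 S0-q->S2 S1-p->S1 S1-q->S1 S2-p->S1 S2-q->S3 S3-p->S1 S3-q->S4 S4-p->S1 S4-q->S5 S5-p->S1 S5-q->S5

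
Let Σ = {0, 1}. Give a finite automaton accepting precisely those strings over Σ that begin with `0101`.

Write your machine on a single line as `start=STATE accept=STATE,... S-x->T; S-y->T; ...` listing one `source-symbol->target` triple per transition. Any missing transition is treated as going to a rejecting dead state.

Walk along `0101` while the input agrees: from q0 take `0` to q1, and so on. Any deviation drops to the rejecting sink q5. Once q4 is reached the prefix is confirmed and every continuation is accepted.
With 6 states:
        0   1  
>  q0   q1  q5 
   q1   q5  q2 
   q2   q3  q5 
   q3   q5  q4 
 * q4   q4  q4 
   q5   q5  q5 
(> = start, * = accepting)

start=q0; accept=q4; q0-0->q1; q0-1->q5; q1-0->q5; q1-1->q2; q2-0->q3; q2-1->q5; q3-0->q5; q3-1->q4; q4-0->q4; q4-1->q4; q5-0->q5; q5-1->q5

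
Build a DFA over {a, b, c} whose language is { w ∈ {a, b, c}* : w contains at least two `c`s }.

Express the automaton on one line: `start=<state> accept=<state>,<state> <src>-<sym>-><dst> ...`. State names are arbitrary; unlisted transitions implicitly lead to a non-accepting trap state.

Count `c`s, saturating at 3: states q0 through q2 mean 0 through 2 `c`s seen; q3 means more than 2. Each `c` increments (capped at q3); other symbols loop. Accept from {q2, q3}.
With 4 states:
        a   b   c  
>  q0   q0  q0  q1 
   q1   q1  q1  q2 
 * q2   q2  q2  q3 
 * q3   q3  q3  q3 
(> = start, * = accepting)

start=q0 accept=q2,q3 q0-a->q0 q0-b->q0 q0-c->q1 q1-a->q1 q1-b->q1 q1-c->q2 q2-a->q2 q2-b->q2 q2-c->q3 q3-a->q3 q3-b->q3 q3-c->q3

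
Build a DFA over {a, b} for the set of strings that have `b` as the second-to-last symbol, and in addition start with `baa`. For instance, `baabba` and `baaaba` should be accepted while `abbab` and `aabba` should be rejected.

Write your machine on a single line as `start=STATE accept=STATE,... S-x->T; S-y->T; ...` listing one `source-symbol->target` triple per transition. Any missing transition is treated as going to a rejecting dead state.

Run two small machines in parallel and take their product. The first has 7 states tracking the last 2 symbols read; the second has 5 states tracking whether the input so far still matches the prefix `baa`. A product state is a pair (one from each), accepting exactly when both do. Equivalent product states are then merged.
8 states suffice.
        a   b  
>  S0   S1  S2 
   S1   S1  S1 
   S2   S3  S1 
   S3   S4  S1 
   S4   S4  S5 
   S5   S6  S7 
 * S6   S4  S5 
 * S7   S6  S7 
(> = start, * = accepting)

start=S0; accept=S6,S7; S0-a->S1; S0-b->S2; S1-a->S1; S1-b->S1; S2-a->S3; S2-b->S1; S3-a->S4; S3-b->S1; S4-a->S4; S4-b->S5; S5-a->S6; S5-b->S7; S6-a->S4; S6-b->S5; S7-a->S6; S7-b->S7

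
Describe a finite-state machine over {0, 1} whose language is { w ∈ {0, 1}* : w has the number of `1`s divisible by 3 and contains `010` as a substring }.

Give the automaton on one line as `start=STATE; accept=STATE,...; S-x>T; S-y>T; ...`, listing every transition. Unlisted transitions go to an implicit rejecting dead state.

Build one automaton per condition and run them in lockstep. One (3 states) tracks the count of `1`s modulo 3; the other (4 states) tracks whether and how much of `010` has been seen. Each combined state is a pair, one component from each; accept when both components accept.
With 12 states:
          0    1  
>  q0     q1   q2 
   q1     q1   q3 
   q2     q4   q5 
   q3     q6   q5 
   q4     q4   q7 
   q5     q8   q0 
   q6     q6   q9 
   q7     q9   q0 
   q8     q8  q10 
   q9     q9  q11 
   q10   q11   q2 
 * q11   q11   q6 
(> = start, * = accepting)

start=q0; accept=q11; q0-0>q1; q0-1>q2; q1-0>q1; q1-1>q3; q2-0>q4; q2-1>q5; q3-0>q6; q3-1>q5; q4-0>q4; q4-1>q7; q5-0>q8; q5-1>q0; q6-0>q6; q6-1>q9; q7-0>q9; q7-1>q0; q8-0>q8; q8-1>q10; q9-0>q9; q9-1>q11; q10-0>q11; q10-1>q2; q11-0>q11; q11-1>q6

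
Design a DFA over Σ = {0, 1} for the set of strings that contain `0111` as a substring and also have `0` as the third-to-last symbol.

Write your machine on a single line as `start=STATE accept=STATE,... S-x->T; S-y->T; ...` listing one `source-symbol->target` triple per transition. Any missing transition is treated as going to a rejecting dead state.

start=q0; accept=q8,q9,q10,q11; q0-0->q1; q0-1->q0; q1-0->q1; q1-1->q2; q2-0->q1; q2-1->q3; q3-0->q1; q3-1->q4; q4-0->q5; q4-1->q4; q5-0->q6; q5-1->q7; q6-0->q8; q6-1->q9; q7-0->q10; q7-1->q11; q8-0->q8; q8-1->q9; q9-0->q10; q9-1->q11; q10-0->q6; q10-1->q7; q11-0->q5; q11-1->q4

Handle the two conditions separately and then intersect. The first has 5 states tracking whether and how much of `0111` has been seen; the second has 15 states tracking the last 3 symbols read. A product state is a pair (one from each), accepting exactly when both do. Equivalent product states are then merged.
12 states suffice.
          0    1  
>  q0     q1   q0 
   q1     q1   q2 
   q2     q1   q3 
   q3     q1   q4 
   q4     q5   q4 
   q5     q6   q7 
   q6     q8   q9 
   q7    q10  q11 
 * q8     q8   q9 
 * q9    q10  q11 
 * q10    q6   q7 
 * q11    q5   q4 
(> = start, * = accepting)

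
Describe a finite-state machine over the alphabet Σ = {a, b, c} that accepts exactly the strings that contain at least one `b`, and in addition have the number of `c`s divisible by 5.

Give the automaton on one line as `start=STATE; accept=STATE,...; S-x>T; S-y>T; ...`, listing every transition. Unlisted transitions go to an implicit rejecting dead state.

start=q0; accept=q1; q0-a>q0; q0-b>q1; q0-c>q2; q1-a>q1; q1-b>q1; q1-c>q3; q2-a>q2; q2-b>q3; q2-c>q4; q3-a>q3; q3-b>q3; q3-c>q5; q4-a>q4; q4-b>q5; q4-c>q6; q5-a>q5; q5-b>q5; q5-c>q7; q6-a>q6; q6-b>q7; q6-c>q8; q7-a>q7; q7-b>q7; q7-c>q9; q8-a>q8; q8-b>q9; q8-c>q0; q9-a>q9; q9-b>q9; q9-c>q1

Build one automaton per condition and run them in lockstep. One (3 states) tracks the count of `b`s, saturating at 2; the other (5 states) tracks the count of `c`s modulo 5. Each combined state is a pair, one component from each; accept when both components accept. Minimizing collapses redundant product states.
        a   b   c  
>  q0   q0  q1  q2 
 * q1   q1  q1  q3 
   q2   q2  q3  q4 
   q3   q3  q3  q5 
   q4   q4  q5  q6 
   q5   q5  q5  q7 
   q6   q6  q7  q8 
   q7   q7  q7  q9 
   q8   q8  q9  q0 
   q9   q9  q9  q1 
(> = start, * = accepting)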